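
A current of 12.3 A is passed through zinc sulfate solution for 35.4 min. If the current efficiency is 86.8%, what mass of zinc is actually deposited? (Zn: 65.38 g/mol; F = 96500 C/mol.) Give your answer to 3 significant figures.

7.68 g

Q = 12.3 × 2124 = 26130 C
n(e⁻) = 26130 / 96500 = 0.2708 mol
Zn²⁺ + 2e⁻ → Zn, so theoretical m(Zn) = 0.1354 × 65.38 = 8.852 g
Actual mass = 86.8% × 8.852 = 7.68 g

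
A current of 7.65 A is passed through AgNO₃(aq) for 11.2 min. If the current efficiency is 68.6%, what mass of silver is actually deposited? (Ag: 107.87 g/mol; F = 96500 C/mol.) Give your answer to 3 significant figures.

Q = 7.65 × 672 = 5141 C
n(e⁻) = 5141 / 96500 = 0.05327 mol
Ag⁺ + e⁻ → Ag, so theoretical m(Ag) = 0.05327 × 107.87 = 5.746 g
Actual mass = 68.6% × 5.746 = 3.94 g

3.94 g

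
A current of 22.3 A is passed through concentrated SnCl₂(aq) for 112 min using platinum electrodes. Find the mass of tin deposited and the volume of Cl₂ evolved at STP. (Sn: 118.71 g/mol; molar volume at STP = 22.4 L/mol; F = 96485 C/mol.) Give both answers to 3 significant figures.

92.2 g Sn; 17.4 L Cl₂

Q = 22.3 × 6720 = 1.499×10^5 C; n(e⁻) = 1.499×10^5 / 96485 = 1.554 mol
Cathode: Sn²⁺ + 2e⁻ → Sn → n(Sn) = 1.554/2 = 0.7770 mol → 92.2 g
Anode: 2Cl⁻ → Cl₂ + 2e⁻ → n(Cl₂) = 1.554/2 = 0.7770 mol → 17.4 L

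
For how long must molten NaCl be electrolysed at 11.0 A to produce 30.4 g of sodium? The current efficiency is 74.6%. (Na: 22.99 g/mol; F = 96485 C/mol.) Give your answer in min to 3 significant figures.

259 min

n(Na) = 30.4 / 22.99 = 1.322 mol
Na⁺ + e⁻ → Na, so n(e⁻) = 1.322 mol
Q = 1.322 × 96485 / 0.746 = 1.710×10^5 C
t = Q / I = 1.710×10^5 / 11.0 = 15550 s = 259 min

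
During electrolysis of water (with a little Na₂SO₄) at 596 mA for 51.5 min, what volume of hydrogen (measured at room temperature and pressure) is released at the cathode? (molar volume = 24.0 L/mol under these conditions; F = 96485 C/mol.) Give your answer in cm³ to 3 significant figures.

Charge passed = 0.596 × 3090 = 1842 C
n(e⁻) = Q/F = 1842/96485 = 0.01909 mol
2H⁺ + 2e⁻ → H₂, so n(H₂) = 0.01909 / 2 = 0.009545 mol
V = 0.009545 × 24.0 = 0.2291 L
= 229 cm³

229 cm³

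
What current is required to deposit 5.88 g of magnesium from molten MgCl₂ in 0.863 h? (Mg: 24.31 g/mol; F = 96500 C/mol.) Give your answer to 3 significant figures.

15.0 A

n(Mg) = 5.88 / 24.31 = 0.2419 mol
Mg²⁺ + 2e⁻ → Mg, so n(e⁻) = 2 × 0.2419 = 0.4838 mol
Q = 0.4838 × 96500 = 46690 C
I = Q / t = 46690 / 3106.8 s = 15.0 A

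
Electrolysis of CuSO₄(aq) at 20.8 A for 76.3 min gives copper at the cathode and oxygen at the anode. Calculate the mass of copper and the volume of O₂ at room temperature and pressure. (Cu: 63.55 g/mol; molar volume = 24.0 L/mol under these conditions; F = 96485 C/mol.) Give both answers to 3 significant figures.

31.4 g Cu; 5.92 L O₂

Q = 20.8 × 4578 = 95220 C; n(e⁻) = 95220 / 96485 = 0.9869 mol
Cathode: Cu²⁺ + 2e⁻ → Cu → n(Cu) = 0.9869/2 = 0.4935 mol → 31.4 g
Anode: 2H₂O → O₂ + 4H⁺ + 4e⁻ → n(O₂) = 0.9869/4 = 0.2467 mol → 5.92 L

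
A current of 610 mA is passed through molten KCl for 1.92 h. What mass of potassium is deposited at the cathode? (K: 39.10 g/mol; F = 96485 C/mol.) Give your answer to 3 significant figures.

1.71 g

Q = 0.610 A × 6912 s = 4216 C
Moles of electrons = 4216 / 96485 = 0.04370 mol
K⁺ + e⁻ → K, so n(K) = 0.04370 mol
m = 0.04370 × 39.10 = 1.71 g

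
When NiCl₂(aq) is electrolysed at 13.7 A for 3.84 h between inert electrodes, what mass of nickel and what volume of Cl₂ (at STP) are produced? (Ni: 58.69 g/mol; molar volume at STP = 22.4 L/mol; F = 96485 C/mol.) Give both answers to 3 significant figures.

Q = 13.7 × 13824 = 1.894×10^5 C; n(e⁻) = 1.894×10^5 / 96485 = 1.963 mol
Cathode: Ni²⁺ + 2e⁻ → Ni → n(Ni) = 1.963/2 = 0.9815 mol → 57.6 g
Anode: 2Cl⁻ → Cl₂ + 2e⁻ → n(Cl₂) = 1.963/2 = 0.9815 mol → 22.0 L

57.6 g Ni; 22.0 L Cl₂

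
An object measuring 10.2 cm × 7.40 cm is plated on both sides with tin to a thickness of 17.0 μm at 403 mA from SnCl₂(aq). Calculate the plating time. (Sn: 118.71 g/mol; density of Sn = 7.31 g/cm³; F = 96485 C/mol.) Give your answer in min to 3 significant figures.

126 min

Plated area = 2 × 10.2 × 7.40 = 151.0 cm²
Volume = 151.0 × 17.0×10⁻⁴ cm = 0.2567 cm³
m(Sn) = 0.2567 × 7.31 = 1.876 g
n(Sn) = 1.876 / 118.71 = 0.01580 mol; n(e⁻) = 2 × 0.01580 = 0.03160 mol
Q = 0.03160 × 96485 = 3049 C
t = 3049 / 0.403 = 7566 s = 126 min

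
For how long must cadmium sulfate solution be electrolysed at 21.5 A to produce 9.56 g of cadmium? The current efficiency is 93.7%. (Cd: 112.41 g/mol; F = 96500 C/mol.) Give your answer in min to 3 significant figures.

n(Cd) = 9.56 / 112.41 = 0.08505 mol
Cd²⁺ + 2e⁻ → Cd, so n(e⁻) = 2 × 0.08505 = 0.1701 mol
Q = 0.1701 × 96500 / 0.937 = 17520 C
t = Q / I = 17520 / 21.5 = 814.9 s = 13.6 min

13.6 min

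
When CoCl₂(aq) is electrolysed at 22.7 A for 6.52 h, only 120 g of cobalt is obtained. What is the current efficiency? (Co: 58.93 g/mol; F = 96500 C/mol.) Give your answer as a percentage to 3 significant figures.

73.8%

Q = 22.7 × 23472 = 5.328×10^5 C
n(e⁻) = 5.328×10^5 / 96500 = 5.521 mol
Co²⁺ + 2e⁻ → Co, so theoretical n(Co) = 2.761 mol → 162.7 g
Efficiency = 120 / 162.7 = 0.7376 = 73.8%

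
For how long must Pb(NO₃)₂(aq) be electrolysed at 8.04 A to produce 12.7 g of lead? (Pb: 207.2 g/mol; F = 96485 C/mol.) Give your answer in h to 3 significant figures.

n(Pb) = 12.7 / 207.2 = 0.06129 mol
Pb²⁺ + 2e⁻ → Pb, so n(e⁻) = 2 × 0.06129 = 0.1226 mol
Q = 0.1226 × 96485 = 11830 C
t = Q / I = 11830 / 8.04 = 1471 s = 0.409 h

0.409 h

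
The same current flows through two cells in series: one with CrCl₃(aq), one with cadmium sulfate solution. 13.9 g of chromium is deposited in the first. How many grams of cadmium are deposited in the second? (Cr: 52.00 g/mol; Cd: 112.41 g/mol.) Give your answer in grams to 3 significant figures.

n(Cr) = 13.9 / 52.00 = 0.2673 mol
Cr³⁺ + 3e⁻ → Cr, so n(e⁻) = 3 × 0.2673 = 0.8019 mol
Same current for the same time ⇒ same n(e⁻) = 0.8019 mol in both cells.
Cd²⁺ + 2e⁻ → Cd, so n(Cd) = 0.8019 / 2 = 0.4010 mol
m(Cd) = 0.4010 × 112.41 = 45.1 g

45.1 g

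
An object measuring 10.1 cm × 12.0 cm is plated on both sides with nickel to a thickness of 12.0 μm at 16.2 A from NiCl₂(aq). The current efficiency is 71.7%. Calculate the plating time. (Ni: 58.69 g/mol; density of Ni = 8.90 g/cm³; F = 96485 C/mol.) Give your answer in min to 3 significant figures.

12.2 min

Plated area = 2 × 10.1 × 12.0 = 242.4 cm²
Volume = 242.4 × 12.0×10⁻⁴ cm = 0.2909 cm³
m(Ni) = 0.2909 × 8.90 = 2.589 g
n(Ni) = 2.589 / 58.69 = 0.04411 mol; n(e⁻) = 2 × 0.04411 = 0.08822 mol
Q = 0.08822 × 96485 / 0.717 = 11870 C
t = 11870 / 16.2 = 732.7 s = 12.2 min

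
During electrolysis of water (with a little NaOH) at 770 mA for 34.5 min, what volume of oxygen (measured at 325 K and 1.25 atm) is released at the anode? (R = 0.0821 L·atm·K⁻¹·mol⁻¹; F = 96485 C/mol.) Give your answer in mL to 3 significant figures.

88.2 mL

Charge passed = 0.770 × 2070 = 1594 C
Moles of electrons = 1594 / 96485 = 0.01652 mol
2H₂O → O₂ + 4H⁺ + 4e⁻, so n(O₂) = 0.01652 / 4 = 0.004130 mol
V = nRT/P = 0.004130 × 0.0821 × 325 / 1.25 = 0.08816 L
= 88.2 mL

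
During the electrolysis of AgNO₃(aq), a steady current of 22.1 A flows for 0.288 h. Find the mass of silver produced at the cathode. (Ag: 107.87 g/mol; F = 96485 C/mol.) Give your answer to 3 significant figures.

25.6 g

Q = 22.1 A × 1036.8 s = 22910 C
n(e⁻) = Q/F = 22910/96485 = 0.2374 mol
Ag⁺ + e⁻ → Ag, so n(Ag) = 0.2374 mol
m = 0.2374 × 107.87 = 25.6 g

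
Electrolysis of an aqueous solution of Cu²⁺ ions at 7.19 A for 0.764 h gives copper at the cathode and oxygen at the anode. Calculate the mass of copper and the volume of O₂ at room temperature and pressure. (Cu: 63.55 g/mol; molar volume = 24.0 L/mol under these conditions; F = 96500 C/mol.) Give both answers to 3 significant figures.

Q = 7.19 × 2750.4 = 19780 C; n(e⁻) = 19780 / 96500 = 0.2050 mol
Cathode: Cu²⁺ + 2e⁻ → Cu → n(Cu) = 0.2050/2 = 0.1025 mol → 6.51 g
Anode: 2H₂O → O₂ + 4H⁺ + 4e⁻ → n(O₂) = 0.2050/4 = 0.05125 mol → 1.23 L

6.51 g Cu; 1.23 L O₂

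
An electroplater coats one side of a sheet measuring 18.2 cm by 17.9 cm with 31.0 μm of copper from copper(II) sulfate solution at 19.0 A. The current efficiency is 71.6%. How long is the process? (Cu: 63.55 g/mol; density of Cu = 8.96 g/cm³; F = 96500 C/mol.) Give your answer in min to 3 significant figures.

Plated area = 18.2 × 17.9 = 325.8 cm²
Volume = 325.8 × 31.0×10⁻⁴ cm = 1.010 cm³
m(Cu) = 1.010 × 8.96 = 9.050 g
n(Cu) = 9.050 / 63.55 = 0.1424 mol; n(e⁻) = 2 × 0.1424 = 0.2848 mol
Q = 0.2848 × 96500 / 0.716 = 38380 C
t = 38380 / 19.0 = 2020 s = 33.7 min

33.7 min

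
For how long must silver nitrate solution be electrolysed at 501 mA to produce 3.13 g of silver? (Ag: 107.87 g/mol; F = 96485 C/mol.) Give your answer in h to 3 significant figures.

1.55 h

n(Ag) = 3.13 / 107.87 = 0.02902 mol
Ag⁺ + e⁻ → Ag, so n(e⁻) = 0.02902 mol
Q = 0.02902 × 96485 = 2800 C
t = Q / I = 2800 / 0.501 = 5589 s = 1.55 h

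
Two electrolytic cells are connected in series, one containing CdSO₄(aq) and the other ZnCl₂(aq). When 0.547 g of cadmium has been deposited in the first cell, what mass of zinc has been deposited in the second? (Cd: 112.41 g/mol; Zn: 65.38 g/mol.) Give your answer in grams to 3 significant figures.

0.318 g

n(Cd) = 0.547 / 112.41 = 0.004866 mol
Cd²⁺ + 2e⁻ → Cd, so n(e⁻) = 2 × 0.004866 = 0.009732 mol
The cells are in series, so the same charge (and hence the same n(e⁻) = 0.009732 mol) passes through both.
Zn²⁺ + 2e⁻ → Zn, so n(Zn) = 0.009732 / 2 = 0.004866 mol
m(Zn) = 0.004866 × 65.38 = 0.318 g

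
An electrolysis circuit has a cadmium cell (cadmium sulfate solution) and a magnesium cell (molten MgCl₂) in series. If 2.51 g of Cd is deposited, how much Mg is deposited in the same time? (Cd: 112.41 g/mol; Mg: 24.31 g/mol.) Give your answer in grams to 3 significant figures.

n(Cd) = 2.51 / 112.41 = 0.02233 mol
Cd²⁺ + 2e⁻ → Cd, so n(e⁻) = 2 × 0.02233 = 0.04466 mol
Same current for the same time ⇒ same n(e⁻) = 0.04466 mol in both cells.
Mg²⁺ + 2e⁻ → Mg, so n(Mg) = 0.04466 / 2 = 0.02233 mol
m(Mg) = 0.02233 × 24.31 = 0.543 g

0.543 g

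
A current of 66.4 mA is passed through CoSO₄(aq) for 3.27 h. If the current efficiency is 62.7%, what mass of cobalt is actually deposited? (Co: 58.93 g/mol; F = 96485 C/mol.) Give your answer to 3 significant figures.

0.150 g

Q = 0.0664 × 11772 = 781.7 C
n(e⁻) = 781.7 / 96485 = 0.008102 mol
Co²⁺ + 2e⁻ → Co, so theoretical m(Co) = 0.004051 × 58.93 = 0.2387 g
Actual mass = 62.7% × 0.2387 = 0.150 g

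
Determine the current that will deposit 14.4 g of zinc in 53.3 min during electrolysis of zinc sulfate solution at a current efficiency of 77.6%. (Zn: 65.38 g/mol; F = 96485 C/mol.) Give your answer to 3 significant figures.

n(Zn) = 14.4 / 65.38 = 0.2203 mol
Zn²⁺ + 2e⁻ → Zn, so n(e⁻) = 2 × 0.2203 = 0.4406 mol
Q = 0.4406 × 96485 / 0.776 = 54780 C
I = Q / t = 54780 / 3198 s = 17.1 A

17.1 A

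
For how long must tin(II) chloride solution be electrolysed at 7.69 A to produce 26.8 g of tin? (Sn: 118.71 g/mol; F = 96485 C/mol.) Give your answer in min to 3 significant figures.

n(Sn) = 26.8 / 118.71 = 0.2258 mol
Sn²⁺ + 2e⁻ → Sn, so n(e⁻) = 2 × 0.2258 = 0.4516 mol
Q = 0.4516 × 96485 = 43570 C
t = Q / I = 43570 / 7.69 = 5666 s = 94.4 min

94.4 min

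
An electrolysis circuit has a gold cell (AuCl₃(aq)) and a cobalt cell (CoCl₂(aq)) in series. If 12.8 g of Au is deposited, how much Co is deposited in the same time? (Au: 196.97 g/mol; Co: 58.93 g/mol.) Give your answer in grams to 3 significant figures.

n(Au) = 12.8 / 196.97 = 0.06498 mol
Au³⁺ + 3e⁻ → Au, so n(e⁻) = 3 × 0.06498 = 0.1949 mol
Same current for the same time ⇒ same n(e⁻) = 0.1949 mol in both cells.
Co²⁺ + 2e⁻ → Co, so n(Co) = 0.1949 / 2 = 0.09745 mol
m(Co) = 0.09745 × 58.93 = 5.74 g

5.74 g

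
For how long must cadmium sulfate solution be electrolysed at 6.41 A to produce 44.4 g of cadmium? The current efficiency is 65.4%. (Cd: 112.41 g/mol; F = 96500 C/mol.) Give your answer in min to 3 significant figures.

303 min

n(Cd) = 44.4 / 112.41 = 0.3950 mol
Cd²⁺ + 2e⁻ → Cd, so n(e⁻) = 2 × 0.3950 = 0.7900 mol
Q = 0.7900 × 96500 / 0.654 = 1.166×10^5 C
t = Q / I = 1.166×10^5 / 6.41 = 18190 s = 303 min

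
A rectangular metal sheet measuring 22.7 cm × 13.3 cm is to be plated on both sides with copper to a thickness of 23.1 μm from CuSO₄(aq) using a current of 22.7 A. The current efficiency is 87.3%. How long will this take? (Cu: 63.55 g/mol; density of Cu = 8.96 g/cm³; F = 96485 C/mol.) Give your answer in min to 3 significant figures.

31.9 min

Plated area = 2 × 22.7 × 13.3 = 603.8 cm²
Volume = 603.8 × 23.1×10⁻⁴ cm = 1.395 cm³
m(Cu) = 1.395 × 8.96 = 12.50 g
n(Cu) = 12.50 / 63.55 = 0.1967 mol; n(e⁻) = 2 × 0.1967 = 0.3934 mol
Q = 0.3934 × 96485 / 0.873 = 43480 C
t = 43480 / 22.7 = 1915 s = 31.9 min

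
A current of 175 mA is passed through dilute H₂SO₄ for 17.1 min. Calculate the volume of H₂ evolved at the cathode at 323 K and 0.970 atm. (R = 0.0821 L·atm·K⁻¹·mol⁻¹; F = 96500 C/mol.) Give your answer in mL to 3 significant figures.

Charge passed = 0.175 × 1026 = 179.6 C
n(e⁻) = Q/F = 179.6/96500 = 0.001861 mol
2H⁺ + 2e⁻ → H₂, so n(H₂) = 0.001861 / 2 = 9.305×10^-4 mol
V = nRT/P = 9.305×10^-4 × 0.0821 × 323 / 0.970 = 0.02544 L
= 25.4 mL

25.4 mL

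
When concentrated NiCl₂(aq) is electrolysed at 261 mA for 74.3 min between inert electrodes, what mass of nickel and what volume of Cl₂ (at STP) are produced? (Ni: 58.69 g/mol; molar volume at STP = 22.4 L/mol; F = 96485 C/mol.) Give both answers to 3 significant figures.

0.354 g Ni; 0.135 L Cl₂

Q = 0.261 × 4458 = 1164 C; n(e⁻) = 1164 / 96485 = 0.01206 mol
Cathode: Ni²⁺ + 2e⁻ → Ni → n(Ni) = 0.01206/2 = 0.006030 mol → 0.354 g
Anode: 2Cl⁻ → Cl₂ + 2e⁻ → n(Cl₂) = 0.01206/2 = 0.006030 mol → 0.135 L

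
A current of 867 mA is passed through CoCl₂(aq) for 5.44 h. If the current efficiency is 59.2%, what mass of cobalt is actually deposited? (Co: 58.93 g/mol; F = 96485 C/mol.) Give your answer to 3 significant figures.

Q = 0.867 × 19584 = 16980 C
n(e⁻) = 16980 / 96485 = 0.1760 mol
Co²⁺ + 2e⁻ → Co, so theoretical m(Co) = 0.08800 × 58.93 = 5.186 g
Actual mass = 59.2% × 5.186 = 3.07 g

3.07 g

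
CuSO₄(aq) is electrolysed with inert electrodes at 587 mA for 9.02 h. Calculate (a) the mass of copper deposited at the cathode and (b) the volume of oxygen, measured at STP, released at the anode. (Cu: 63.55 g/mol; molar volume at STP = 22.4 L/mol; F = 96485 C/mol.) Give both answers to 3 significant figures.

6.28 g Cu; 1.11 L O₂

Q = 0.587 × 32472 = 19060 C; n(e⁻) = 19060 / 96485 = 0.1975 mol
Cathode: Cu²⁺ + 2e⁻ → Cu → n(Cu) = 0.1975/2 = 0.09875 mol → 6.28 g
Anode: 2H₂O → O₂ + 4H⁺ + 4e⁻ → n(O₂) = 0.1975/4 = 0.04938 mol → 1.11 L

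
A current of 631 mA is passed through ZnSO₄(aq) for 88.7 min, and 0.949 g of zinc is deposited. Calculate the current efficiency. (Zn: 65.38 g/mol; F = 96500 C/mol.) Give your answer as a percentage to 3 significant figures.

Q = 0.631 × 5322 = 3358 C
n(e⁻) = 3358 / 96500 = 0.03480 mol
Zn²⁺ + 2e⁻ → Zn, so theoretical n(Zn) = 0.01740 mol → 1.138 g
Efficiency = 0.949 / 1.138 = 0.8339 = 83.4%

83.4%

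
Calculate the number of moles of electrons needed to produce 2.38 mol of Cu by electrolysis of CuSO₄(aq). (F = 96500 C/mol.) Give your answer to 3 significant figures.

Cu²⁺ + 2e⁻ → Cu, so n(e⁻) = 2 × 2.38 = 4.760 mol

4.76 mol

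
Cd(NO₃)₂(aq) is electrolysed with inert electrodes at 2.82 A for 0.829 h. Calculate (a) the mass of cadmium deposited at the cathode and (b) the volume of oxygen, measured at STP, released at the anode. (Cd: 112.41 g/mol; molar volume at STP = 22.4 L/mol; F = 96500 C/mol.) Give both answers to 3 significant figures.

4.90 g Cd; 0.488 L O₂

Q = 2.82 × 2984.4 = 8416 C; n(e⁻) = 8416 / 96500 = 0.08721 mol
Cathode: Cd²⁺ + 2e⁻ → Cd → n(Cd) = 0.08721/2 = 0.04361 mol → 4.90 g
Anode: 2H₂O → O₂ + 4H⁺ + 4e⁻ → n(O₂) = 0.08721/4 = 0.02180 mol → 0.488 L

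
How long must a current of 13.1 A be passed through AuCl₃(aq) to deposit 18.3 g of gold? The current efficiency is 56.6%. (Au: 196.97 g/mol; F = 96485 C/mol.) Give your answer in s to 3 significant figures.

n(Au) = 18.3 / 196.97 = 0.09291 mol
Au³⁺ + 3e⁻ → Au, so n(e⁻) = 3 × 0.09291 = 0.2787 mol
Q = 0.2787 × 96485 / 0.566 = 47510 C
t = Q / I = 47510 / 13.1 = 3627 s

3630 s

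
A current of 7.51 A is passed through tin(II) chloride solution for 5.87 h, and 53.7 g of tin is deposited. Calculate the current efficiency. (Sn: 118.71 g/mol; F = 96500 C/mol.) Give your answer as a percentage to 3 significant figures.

Q = 7.51 × 21132 = 1.587×10^5 C
n(e⁻) = 1.587×10^5 / 96500 = 1.645 mol
Sn²⁺ + 2e⁻ → Sn, so theoretical n(Sn) = 0.8225 mol → 97.64 g
Efficiency = 53.7 / 97.64 = 0.5500 = 55.0%

55.0%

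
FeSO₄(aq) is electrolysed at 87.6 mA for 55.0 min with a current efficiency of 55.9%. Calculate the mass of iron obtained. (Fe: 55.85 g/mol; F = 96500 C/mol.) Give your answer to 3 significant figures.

Q = 0.0876 × 3300 = 289.1 C
n(e⁻) = 289.1 / 96500 = 0.002996 mol
Fe²⁺ + 2e⁻ → Fe, so theoretical m(Fe) = 0.001498 × 55.85 = 0.08366 g
Actual mass = 55.9% × 0.08366 = 0.0468 g

0.0468 g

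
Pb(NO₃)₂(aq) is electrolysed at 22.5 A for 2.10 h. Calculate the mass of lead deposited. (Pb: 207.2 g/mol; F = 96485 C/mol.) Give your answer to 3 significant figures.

183 g

Q = 22.5 A × 7560 s = 1.701×10^5 C
n(e⁻) = Q/F = 1.701×10^5/96485 = 1.763 mol
Pb²⁺ + 2e⁻ → Pb, so n(Pb) = 1.763 / 2 = 0.8815 mol
m = 0.8815 × 207.2 = 183 g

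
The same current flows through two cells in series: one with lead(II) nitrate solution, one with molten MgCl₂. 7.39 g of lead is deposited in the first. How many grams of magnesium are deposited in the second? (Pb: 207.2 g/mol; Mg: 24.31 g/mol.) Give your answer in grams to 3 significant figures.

n(Pb) = 7.39 / 207.2 = 0.03567 mol
Pb²⁺ + 2e⁻ → Pb, so n(e⁻) = 2 × 0.03567 = 0.07134 mol
Same current for the same time ⇒ same n(e⁻) = 0.07134 mol in both cells.
Mg²⁺ + 2e⁻ → Mg, so n(Mg) = 0.07134 / 2 = 0.03567 mol
m(Mg) = 0.03567 × 24.31 = 0.867 g

0.867 g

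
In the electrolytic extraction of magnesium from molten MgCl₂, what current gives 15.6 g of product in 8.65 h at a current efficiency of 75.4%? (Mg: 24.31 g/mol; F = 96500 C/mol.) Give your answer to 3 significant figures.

n(Mg) = 15.6 / 24.31 = 0.6417 mol
Mg²⁺ + 2e⁻ → Mg, so n(e⁻) = 2 × 0.6417 = 1.283 mol
Q = 1.283 × 96500 / 0.754 = 1.642×10^5 C
I = Q / t = 1.642×10^5 / 31140 s = 5.27 A

5.27 A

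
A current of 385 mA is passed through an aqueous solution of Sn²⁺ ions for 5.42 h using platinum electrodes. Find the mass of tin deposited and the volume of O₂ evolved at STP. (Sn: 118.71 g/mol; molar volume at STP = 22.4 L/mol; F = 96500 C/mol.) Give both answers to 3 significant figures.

4.62 g Sn; 0.436 L O₂

Q = 0.385 × 19512 = 7512 C; n(e⁻) = 7512 / 96500 = 0.07784 mol
Cathode: Sn²⁺ + 2e⁻ → Sn → n(Sn) = 0.07784/2 = 0.03892 mol → 4.62 g
Anode: 2H₂O → O₂ + 4H⁺ + 4e⁻ → n(O₂) = 0.07784/4 = 0.01946 mol → 0.436 L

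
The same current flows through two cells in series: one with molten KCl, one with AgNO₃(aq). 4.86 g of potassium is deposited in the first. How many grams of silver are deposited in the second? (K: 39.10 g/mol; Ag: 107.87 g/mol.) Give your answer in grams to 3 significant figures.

n(K) = 4.86 / 39.10 = 0.1243 mol
K⁺ + e⁻ → K, so n(e⁻) = 0.1243 mol
The cells are in series, so the same charge (and hence the same n(e⁻) = 0.1243 mol) passes through both.
Ag⁺ + e⁻ → Ag, so n(Ag) = 0.1243 mol
m(Ag) = 0.1243 × 107.87 = 13.4 g

13.4 g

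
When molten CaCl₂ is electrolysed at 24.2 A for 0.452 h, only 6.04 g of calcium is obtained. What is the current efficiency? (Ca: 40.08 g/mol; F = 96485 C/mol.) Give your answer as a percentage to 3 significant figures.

73.8%

Q = 24.2 × 1627.2 = 39380 C
n(e⁻) = 39380 / 96485 = 0.4081 mol
Ca²⁺ + 2e⁻ → Ca, so theoretical n(Ca) = 0.2041 mol → 8.180 g
Efficiency = 6.04 / 8.180 = 0.7384 = 73.8%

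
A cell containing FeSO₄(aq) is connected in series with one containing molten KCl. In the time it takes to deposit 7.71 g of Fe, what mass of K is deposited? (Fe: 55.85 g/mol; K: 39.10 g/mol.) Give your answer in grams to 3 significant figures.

10.8 g

n(Fe) = 7.71 / 55.85 = 0.1380 mol
Fe²⁺ + 2e⁻ → Fe, so n(e⁻) = 2 × 0.1380 = 0.2760 mol
Same current for the same time ⇒ same n(e⁻) = 0.2760 mol in both cells.
K⁺ + e⁻ → K, so n(K) = 0.2760 mol
m(K) = 0.2760 × 39.10 = 10.8 g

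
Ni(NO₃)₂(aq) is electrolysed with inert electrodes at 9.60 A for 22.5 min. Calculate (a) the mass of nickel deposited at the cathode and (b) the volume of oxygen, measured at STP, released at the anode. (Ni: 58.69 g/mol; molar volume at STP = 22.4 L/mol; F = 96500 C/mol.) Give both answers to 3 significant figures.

3.94 g Ni; 0.752 L O₂

Q = 9.60 × 1350 = 12960 C; n(e⁻) = 12960 / 96500 = 0.1343 mol
Cathode: Ni²⁺ + 2e⁻ → Ni → n(Ni) = 0.1343/2 = 0.06715 mol → 3.94 g
Anode: 2H₂O → O₂ + 4H⁺ + 4e⁻ → n(O₂) = 0.1343/4 = 0.03358 mol → 0.752 L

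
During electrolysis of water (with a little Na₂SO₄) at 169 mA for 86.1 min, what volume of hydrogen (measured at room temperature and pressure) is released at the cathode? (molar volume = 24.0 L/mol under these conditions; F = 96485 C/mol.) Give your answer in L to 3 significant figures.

Charge passed = 0.169 × 5166 = 873.1 C
Moles of electrons = 873.1 / 96485 = 0.009049 mol
2H⁺ + 2e⁻ → H₂, so n(H₂) = 0.009049 / 2 = 0.004525 mol
V = 0.004525 × 24.0 = 0.1086 L

0.109 L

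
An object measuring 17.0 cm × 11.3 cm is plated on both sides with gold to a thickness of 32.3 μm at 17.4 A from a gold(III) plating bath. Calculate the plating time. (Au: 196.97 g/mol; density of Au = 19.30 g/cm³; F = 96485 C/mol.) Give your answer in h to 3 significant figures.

Plated area = 2 × 17.0 × 11.3 = 384.2 cm²
Volume = 384.2 × 32.3×10⁻⁴ cm = 1.241 cm³
m(Au) = 1.241 × 19.30 = 23.95 g
n(Au) = 23.95 / 196.97 = 0.1216 mol; n(e⁻) = 3 × 0.1216 = 0.3648 mol
Q = 0.3648 × 96485 = 35200 C
t = 35200 / 17.4 = 2023 s = 0.562 h

0.562 h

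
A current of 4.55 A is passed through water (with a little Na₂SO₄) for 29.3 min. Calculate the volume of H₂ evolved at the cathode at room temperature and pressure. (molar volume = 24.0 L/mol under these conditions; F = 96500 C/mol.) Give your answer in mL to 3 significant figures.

995 mL

Charge passed = 4.55 × 1758 = 7999 C
n(e⁻) = Q/F = 7999/96500 = 0.08289 mol
2H⁺ + 2e⁻ → H₂, so n(H₂) = 0.08289 / 2 = 0.04145 mol
V = 0.04145 × 24.0 = 0.9948 L
= 995 mL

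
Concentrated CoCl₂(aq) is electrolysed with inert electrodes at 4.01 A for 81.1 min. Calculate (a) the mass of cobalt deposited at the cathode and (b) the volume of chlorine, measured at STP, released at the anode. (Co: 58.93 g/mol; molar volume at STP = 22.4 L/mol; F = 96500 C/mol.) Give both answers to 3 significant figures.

Q = 4.01 × 4866 = 19510 C; n(e⁻) = 19510 / 96500 = 0.2022 mol
Cathode: Co²⁺ + 2e⁻ → Co → n(Co) = 0.2022/2 = 0.1011 mol → 5.96 g
Anode: 2Cl⁻ → Cl₂ + 2e⁻ → n(Cl₂) = 0.2022/2 = 0.1011 mol → 2.26 L

5.96 g Co; 2.26 L Cl₂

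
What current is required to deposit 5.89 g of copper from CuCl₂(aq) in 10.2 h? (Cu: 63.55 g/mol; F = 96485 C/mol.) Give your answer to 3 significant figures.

n(Cu) = 5.89 / 63.55 = 0.09268 mol
Cu²⁺ + 2e⁻ → Cu, so n(e⁻) = 2 × 0.09268 = 0.1854 mol
Q = 0.1854 × 96485 = 17890 C
I = Q / t = 17890 / 36720 s = 0.487 A

0.487 A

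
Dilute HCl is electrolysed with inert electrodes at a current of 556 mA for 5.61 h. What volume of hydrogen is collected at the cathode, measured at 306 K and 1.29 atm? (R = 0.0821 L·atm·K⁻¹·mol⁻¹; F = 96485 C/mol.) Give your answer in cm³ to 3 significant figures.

1130 cm³

Charge passed = 0.556 × 20196 = 11230 C
n(e⁻) = 11230 / 96485 = 0.1164 mol
2H⁺ + 2e⁻ → H₂, so n(H₂) = 0.1164 / 2 = 0.05820 mol
V = nRT/P = 0.05820 × 0.0821 × 306 / 1.29 = 1.133 L
= 1130 cm³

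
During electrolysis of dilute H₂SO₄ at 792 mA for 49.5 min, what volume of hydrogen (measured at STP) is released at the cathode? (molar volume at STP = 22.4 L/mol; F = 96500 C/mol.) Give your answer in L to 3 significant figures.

Charge passed = 0.792 × 2970 = 2352 C
n(e⁻) = Q/F = 2352/96500 = 0.02437 mol
2H⁺ + 2e⁻ → H₂, so n(H₂) = 0.02437 / 2 = 0.01219 mol
V = 0.01219 × 22.4 = 0.2731 L

0.273 L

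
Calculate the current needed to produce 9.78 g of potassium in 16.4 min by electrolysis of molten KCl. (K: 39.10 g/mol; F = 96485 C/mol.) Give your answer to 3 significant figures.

n(K) = 9.78 / 39.10 = 0.2501 mol
K⁺ + e⁻ → K, so n(e⁻) = 0.2501 mol
Q = 0.2501 × 96485 = 24130 C
I = Q / t = 24130 / 984 s = 24.5 A

24.5 A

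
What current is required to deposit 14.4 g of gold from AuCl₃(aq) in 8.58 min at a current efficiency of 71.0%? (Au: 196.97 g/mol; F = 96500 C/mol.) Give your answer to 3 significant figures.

57.9 A

n(Au) = 14.4 / 196.97 = 0.07311 mol
Au³⁺ + 3e⁻ → Au, so n(e⁻) = 3 × 0.07311 = 0.2193 mol
Q = 0.2193 × 96500 / 0.710 = 29810 C
I = Q / t = 29810 / 514.8 s = 57.9 A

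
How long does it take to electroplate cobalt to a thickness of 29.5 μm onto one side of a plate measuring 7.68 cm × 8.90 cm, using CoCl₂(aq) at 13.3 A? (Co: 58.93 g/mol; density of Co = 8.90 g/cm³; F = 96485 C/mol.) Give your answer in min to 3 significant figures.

Plated area = 7.68 × 8.90 = 68.35 cm²
Volume = 68.35 × 29.5×10⁻⁴ cm = 0.2016 cm³
m(Co) = 0.2016 × 8.90 = 1.794 g
n(Co) = 1.794 / 58.93 = 0.03044 mol; n(e⁻) = 2 × 0.03044 = 0.06088 mol
Q = 0.06088 × 96485 = 5874 C
t = 5874 / 13.3 = 441.7 s = 7.36 min

7.36 min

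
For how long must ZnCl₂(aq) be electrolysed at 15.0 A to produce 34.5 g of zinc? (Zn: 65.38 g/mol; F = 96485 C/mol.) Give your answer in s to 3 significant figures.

6790 s

n(Zn) = 34.5 / 65.38 = 0.5277 mol
Zn²⁺ + 2e⁻ → Zn, so n(e⁻) = 2 × 0.5277 = 1.055 mol
Q = 1.055 × 96485 = 1.018×10^5 C
t = Q / I = 1.018×10^5 / 15.0 = 6787 s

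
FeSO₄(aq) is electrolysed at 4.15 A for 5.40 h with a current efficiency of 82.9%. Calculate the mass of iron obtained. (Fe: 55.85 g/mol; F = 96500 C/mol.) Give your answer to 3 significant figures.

Q = 4.15 × 19440 = 80680 C
n(e⁻) = 80680 / 96500 = 0.8361 mol
Fe²⁺ + 2e⁻ → Fe, so theoretical m(Fe) = 0.4181 × 55.85 = 23.35 g
Actual mass = 82.9% × 23.35 = 19.4 g

19.4 g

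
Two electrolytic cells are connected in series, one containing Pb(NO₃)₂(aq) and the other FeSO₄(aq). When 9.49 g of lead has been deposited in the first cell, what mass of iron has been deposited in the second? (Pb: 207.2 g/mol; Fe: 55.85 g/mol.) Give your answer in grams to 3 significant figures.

2.56 g

n(Pb) = 9.49 / 207.2 = 0.04580 mol
Pb²⁺ + 2e⁻ → Pb, so n(e⁻) = 2 × 0.04580 = 0.09160 mol
In series, the same 0.09160 mol of electrons flows through the second cell.
Fe²⁺ + 2e⁻ → Fe, so n(Fe) = 0.09160 / 2 = 0.04580 mol
m(Fe) = 0.04580 × 55.85 = 2.56 g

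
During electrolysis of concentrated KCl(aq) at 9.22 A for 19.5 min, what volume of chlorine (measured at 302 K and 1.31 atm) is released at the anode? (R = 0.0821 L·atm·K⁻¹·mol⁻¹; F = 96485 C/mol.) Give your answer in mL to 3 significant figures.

1060 mL

Q = 9.22 A × 1170 s = 10790 C
Moles of electrons = 10790 / 96485 = 0.1118 mol
2Cl⁻ → Cl₂ + 2e⁻, so n(Cl₂) = 0.1118 / 2 = 0.05590 mol
V = nRT/P = 0.05590 × 0.0821 × 302 / 1.31 = 1.058 L
= 1060 mL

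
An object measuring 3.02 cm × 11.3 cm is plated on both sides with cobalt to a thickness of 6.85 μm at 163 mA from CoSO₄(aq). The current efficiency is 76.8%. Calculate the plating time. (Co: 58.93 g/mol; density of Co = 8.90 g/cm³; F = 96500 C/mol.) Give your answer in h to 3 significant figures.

Plated area = 2 × 3.02 × 11.3 = 68.25 cm²
Volume = 68.25 × 6.85×10⁻⁴ cm = 0.04675 cm³
m(Co) = 0.04675 × 8.90 = 0.4161 g
n(Co) = 0.4161 / 58.93 = 0.007061 mol; n(e⁻) = 2 × 0.007061 = 0.01412 mol
Q = 0.01412 × 96500 / 0.768 = 1774 C
t = 1774 / 0.163 = 10880 s = 3.02 h

3.02 h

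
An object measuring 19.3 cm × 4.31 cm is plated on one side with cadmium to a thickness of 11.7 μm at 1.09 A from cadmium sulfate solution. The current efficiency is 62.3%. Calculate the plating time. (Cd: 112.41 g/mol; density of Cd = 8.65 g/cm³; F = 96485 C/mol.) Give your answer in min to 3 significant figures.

Plated area = 19.3 × 4.31 = 83.18 cm²
Volume = 83.18 × 11.7×10⁻⁴ cm = 0.09732 cm³
m(Cd) = 0.09732 × 8.65 = 0.8418 g
n(Cd) = 0.8418 / 112.41 = 0.007489 mol; n(e⁻) = 2 × 0.007489 = 0.01498 mol
Q = 0.01498 × 96485 / 0.623 = 2320 C
t = 2320 / 1.09 = 2128 s = 35.5 min

35.5 min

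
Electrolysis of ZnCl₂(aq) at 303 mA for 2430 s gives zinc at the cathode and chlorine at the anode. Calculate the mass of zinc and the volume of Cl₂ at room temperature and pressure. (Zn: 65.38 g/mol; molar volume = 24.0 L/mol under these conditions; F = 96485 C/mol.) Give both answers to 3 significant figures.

0.249 g Zn; 0.0916 L Cl₂

Q = 0.303 × 2430 = 736.3 C; n(e⁻) = 736.3 / 96485 = 0.007631 mol
Cathode: Zn²⁺ + 2e⁻ → Zn → n(Zn) = 0.007631/2 = 0.003816 mol → 0.249 g
Anode: 2Cl⁻ → Cl₂ + 2e⁻ → n(Cl₂) = 0.007631/2 = 0.003816 mol → 0.0916 L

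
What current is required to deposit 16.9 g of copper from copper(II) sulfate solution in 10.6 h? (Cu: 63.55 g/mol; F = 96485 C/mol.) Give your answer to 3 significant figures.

n(Cu) = 16.9 / 63.55 = 0.2659 mol
Cu²⁺ + 2e⁻ → Cu, so n(e⁻) = 2 × 0.2659 = 0.5318 mol
Q = 0.5318 × 96485 = 51310 C
I = Q / t = 51310 / 38160 s = 1.34 A

1.34 A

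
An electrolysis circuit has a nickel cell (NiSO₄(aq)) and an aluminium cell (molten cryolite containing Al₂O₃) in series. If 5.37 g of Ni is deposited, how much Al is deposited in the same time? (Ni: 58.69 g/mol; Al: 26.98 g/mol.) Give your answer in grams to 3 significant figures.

1.65 g

n(Ni) = 5.37 / 58.69 = 0.09150 mol
Ni²⁺ + 2e⁻ → Ni, so n(e⁻) = 2 × 0.09150 = 0.1830 mol
Same current for the same time ⇒ same n(e⁻) = 0.1830 mol in both cells.
Al³⁺ + 3e⁻ → Al, so n(Al) = 0.1830 / 3 = 0.06100 mol
m(Al) = 0.06100 × 26.98 = 1.65 g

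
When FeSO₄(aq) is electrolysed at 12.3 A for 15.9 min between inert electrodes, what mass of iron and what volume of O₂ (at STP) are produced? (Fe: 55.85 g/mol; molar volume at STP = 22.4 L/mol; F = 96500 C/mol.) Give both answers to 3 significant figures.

3.40 g Fe; 0.681 L O₂

Q = 12.3 × 954 = 11730 C; n(e⁻) = 11730 / 96500 = 0.1216 mol
Cathode: Fe²⁺ + 2e⁻ → Fe → n(Fe) = 0.1216/2 = 0.06080 mol → 3.40 g
Anode: 2H₂O → O₂ + 4H⁺ + 4e⁻ → n(O₂) = 0.1216/4 = 0.03040 mol → 0.681 L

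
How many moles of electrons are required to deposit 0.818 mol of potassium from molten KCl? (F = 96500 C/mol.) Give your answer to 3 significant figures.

K⁺ + e⁻ → K, so n(e⁻) = 1 × 0.818 = 0.8180 mol

0.818 mol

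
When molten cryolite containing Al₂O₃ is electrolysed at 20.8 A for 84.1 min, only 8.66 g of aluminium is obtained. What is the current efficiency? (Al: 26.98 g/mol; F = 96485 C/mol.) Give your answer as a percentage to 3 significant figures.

Q = 20.8 × 5046 = 1.050×10^5 C
n(e⁻) = 1.050×10^5 / 96485 = 1.088 mol
Al³⁺ + 3e⁻ → Al, so theoretical n(Al) = 0.3627 mol → 9.786 g
Efficiency = 8.66 / 9.786 = 0.8849 = 88.5%

88.5%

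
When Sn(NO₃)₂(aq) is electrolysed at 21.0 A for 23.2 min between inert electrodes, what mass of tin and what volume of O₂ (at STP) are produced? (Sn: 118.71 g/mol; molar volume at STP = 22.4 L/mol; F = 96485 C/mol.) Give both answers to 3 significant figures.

Q = 21.0 × 1392 = 29230 C; n(e⁻) = 29230 / 96485 = 0.3029 mol
Cathode: Sn²⁺ + 2e⁻ → Sn → n(Sn) = 0.3029/2 = 0.1515 mol → 18.0 g
Anode: 2H₂O → O₂ + 4H⁺ + 4e⁻ → n(O₂) = 0.3029/4 = 0.07573 mol → 1.70 L

18.0 g Sn; 1.70 L O₂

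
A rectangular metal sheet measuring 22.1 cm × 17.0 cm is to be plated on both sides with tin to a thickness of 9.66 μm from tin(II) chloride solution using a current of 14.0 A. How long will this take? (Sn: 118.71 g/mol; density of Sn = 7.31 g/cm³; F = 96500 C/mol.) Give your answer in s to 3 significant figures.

Plated area = 2 × 22.1 × 17.0 = 751.4 cm²
Volume = 751.4 × 9.66×10⁻⁴ cm = 0.7259 cm³
m(Sn) = 0.7259 × 7.31 = 5.306 g
n(Sn) = 5.306 / 118.71 = 0.04470 mol; n(e⁻) = 2 × 0.04470 = 0.08940 mol
Q = 0.08940 × 96500 = 8627 C
t = 8627 / 14.0 = 616.2 s

616 s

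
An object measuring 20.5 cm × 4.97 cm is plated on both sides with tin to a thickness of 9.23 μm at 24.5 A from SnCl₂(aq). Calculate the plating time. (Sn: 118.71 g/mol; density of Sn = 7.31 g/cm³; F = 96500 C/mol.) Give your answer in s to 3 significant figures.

91.2 s

Plated area = 2 × 20.5 × 4.97 = 203.8 cm²
Volume = 203.8 × 9.23×10⁻⁴ cm = 0.1881 cm³
m(Sn) = 0.1881 × 7.31 = 1.375 g
n(Sn) = 1.375 / 118.71 = 0.01158 mol; n(e⁻) = 2 × 0.01158 = 0.02316 mol
Q = 0.02316 × 96500 = 2235 C
t = 2235 / 24.5 = 91.22 s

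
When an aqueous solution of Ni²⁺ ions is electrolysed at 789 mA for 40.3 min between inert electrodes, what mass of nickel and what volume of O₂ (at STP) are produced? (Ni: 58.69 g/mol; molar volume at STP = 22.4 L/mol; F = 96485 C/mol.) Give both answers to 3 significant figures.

Q = 0.789 × 2418 = 1908 C; n(e⁻) = 1908 / 96485 = 0.01978 mol
Cathode: Ni²⁺ + 2e⁻ → Ni → n(Ni) = 0.01978/2 = 0.009890 mol → 0.580 g
Anode: 2H₂O → O₂ + 4H⁺ + 4e⁻ → n(O₂) = 0.01978/4 = 0.004945 mol → 0.111 L

0.580 g Ni; 0.111 L O₂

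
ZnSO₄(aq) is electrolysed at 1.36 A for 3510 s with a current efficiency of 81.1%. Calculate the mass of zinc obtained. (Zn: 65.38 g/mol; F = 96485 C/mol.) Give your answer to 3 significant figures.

1.31 g

Q = 1.36 × 3510 = 4774 C
n(e⁻) = 4774 / 96485 = 0.04948 mol
Zn²⁺ + 2e⁻ → Zn, so theoretical m(Zn) = 0.02474 × 65.38 = 1.618 g
Actual mass = 81.1% × 1.618 = 1.31 g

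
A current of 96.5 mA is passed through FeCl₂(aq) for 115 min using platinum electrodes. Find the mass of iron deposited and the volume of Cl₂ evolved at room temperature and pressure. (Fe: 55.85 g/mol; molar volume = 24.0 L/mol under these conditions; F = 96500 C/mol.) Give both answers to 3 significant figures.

0.193 g Fe; 0.0828 L Cl₂

Q = 0.0965 × 6900 = 665.9 C; n(e⁻) = 665.9 / 96500 = 0.006901 mol
Cathode: Fe²⁺ + 2e⁻ → Fe → n(Fe) = 0.006901/2 = 0.003451 mol → 0.193 g
Anode: 2Cl⁻ → Cl₂ + 2e⁻ → n(Cl₂) = 0.006901/2 = 0.003451 mol → 0.0828 L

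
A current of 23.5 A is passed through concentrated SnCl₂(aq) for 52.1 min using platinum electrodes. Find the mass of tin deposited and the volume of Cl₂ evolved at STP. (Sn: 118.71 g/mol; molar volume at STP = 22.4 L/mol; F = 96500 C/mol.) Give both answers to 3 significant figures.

Q = 23.5 × 3126 = 73460 C; n(e⁻) = 73460 / 96500 = 0.7612 mol
Cathode: Sn²⁺ + 2e⁻ → Sn → n(Sn) = 0.7612/2 = 0.3806 mol → 45.2 g
Anode: 2Cl⁻ → Cl₂ + 2e⁻ → n(Cl₂) = 0.7612/2 = 0.3806 mol → 8.53 L

45.2 g Sn; 8.53 L Cl₂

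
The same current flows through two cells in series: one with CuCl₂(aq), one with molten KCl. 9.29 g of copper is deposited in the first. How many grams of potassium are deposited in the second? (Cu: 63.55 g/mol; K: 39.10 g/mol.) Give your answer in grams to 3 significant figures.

11.4 g

n(Cu) = 9.29 / 63.55 = 0.1462 mol
Cu²⁺ + 2e⁻ → Cu, so n(e⁻) = 2 × 0.1462 = 0.2924 mol
In series, the same 0.2924 mol of electrons flows through the second cell.
K⁺ + e⁻ → K, so n(K) = 0.2924 mol
m(K) = 0.2924 × 39.10 = 11.4 g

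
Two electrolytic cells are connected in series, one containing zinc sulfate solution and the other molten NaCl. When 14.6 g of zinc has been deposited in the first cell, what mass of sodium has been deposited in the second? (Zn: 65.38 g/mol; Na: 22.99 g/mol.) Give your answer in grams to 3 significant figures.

10.3 g

n(Zn) = 14.6 / 65.38 = 0.2233 mol
Zn²⁺ + 2e⁻ → Zn, so n(e⁻) = 2 × 0.2233 = 0.4466 mol
The cells are in series, so the same charge (and hence the same n(e⁻) = 0.4466 mol) passes through both.
Na⁺ + e⁻ → Na, so n(Na) = 0.4466 mol
m(Na) = 0.4466 × 22.99 = 10.3 g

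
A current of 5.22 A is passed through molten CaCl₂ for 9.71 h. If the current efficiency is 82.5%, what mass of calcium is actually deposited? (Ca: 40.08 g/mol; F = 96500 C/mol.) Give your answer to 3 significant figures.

31.3 g

Q = 5.22 × 34956 = 1.825×10^5 C
n(e⁻) = 1.825×10^5 / 96500 = 1.891 mol
Ca²⁺ + 2e⁻ → Ca, so theoretical m(Ca) = 0.9455 × 40.08 = 37.90 g
Actual mass = 82.5% × 37.90 = 31.3 g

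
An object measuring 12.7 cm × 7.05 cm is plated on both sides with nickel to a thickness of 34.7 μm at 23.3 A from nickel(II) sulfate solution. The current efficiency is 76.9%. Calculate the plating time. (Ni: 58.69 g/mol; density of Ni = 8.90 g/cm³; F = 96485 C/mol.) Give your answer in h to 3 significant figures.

0.282 h

Plated area = 2 × 12.7 × 7.05 = 179.1 cm²
Volume = 179.1 × 34.7×10⁻⁴ cm = 0.6215 cm³
m(Ni) = 0.6215 × 8.90 = 5.531 g
n(Ni) = 5.531 / 58.69 = 0.09424 mol; n(e⁻) = 2 × 0.09424 = 0.1885 mol
Q = 0.1885 × 96485 / 0.769 = 23650 C
t = 23650 / 23.3 = 1015 s = 0.282 h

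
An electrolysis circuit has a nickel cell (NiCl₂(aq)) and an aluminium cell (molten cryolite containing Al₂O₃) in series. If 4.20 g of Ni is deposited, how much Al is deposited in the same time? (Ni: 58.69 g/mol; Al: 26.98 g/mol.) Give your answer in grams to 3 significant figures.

1.29 g

n(Ni) = 4.20 / 58.69 = 0.07156 mol
Ni²⁺ + 2e⁻ → Ni, so n(e⁻) = 2 × 0.07156 = 0.1431 mol
Same current for the same time ⇒ same n(e⁻) = 0.1431 mol in both cells.
Al³⁺ + 3e⁻ → Al, so n(Al) = 0.1431 / 3 = 0.04770 mol
m(Al) = 0.04770 × 26.98 = 1.29 g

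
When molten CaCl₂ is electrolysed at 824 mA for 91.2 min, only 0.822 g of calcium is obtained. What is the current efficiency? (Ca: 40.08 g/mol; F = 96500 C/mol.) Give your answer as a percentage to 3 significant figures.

87.8%

Q = 0.824 × 5472 = 4509 C
n(e⁻) = 4509 / 96500 = 0.04673 mol
Ca²⁺ + 2e⁻ → Ca, so theoretical n(Ca) = 0.02337 mol → 0.9367 g
Efficiency = 0.822 / 0.9367 = 0.8775 = 87.8%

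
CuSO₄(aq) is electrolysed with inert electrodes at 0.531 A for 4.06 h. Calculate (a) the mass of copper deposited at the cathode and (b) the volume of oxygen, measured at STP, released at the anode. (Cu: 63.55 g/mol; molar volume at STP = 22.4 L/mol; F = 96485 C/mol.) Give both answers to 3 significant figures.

Q = 0.531 × 14616 = 7761 C; n(e⁻) = 7761 / 96485 = 0.08044 mol
Cathode: Cu²⁺ + 2e⁻ → Cu → n(Cu) = 0.08044/2 = 0.04022 mol → 2.56 g
Anode: 2H₂O → O₂ + 4H⁺ + 4e⁻ → n(O₂) = 0.08044/4 = 0.02011 mol → 0.450 L

2.56 g Cu; 0.450 L O₂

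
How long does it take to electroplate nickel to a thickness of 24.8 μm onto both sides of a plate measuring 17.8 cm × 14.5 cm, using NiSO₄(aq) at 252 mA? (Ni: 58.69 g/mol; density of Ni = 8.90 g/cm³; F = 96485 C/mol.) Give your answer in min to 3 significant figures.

2480 min

Plated area = 2 × 17.8 × 14.5 = 516.2 cm²
Volume = 516.2 × 24.8×10⁻⁴ cm = 1.280 cm³
m(Ni) = 1.280 × 8.90 = 11.39 g
n(Ni) = 11.39 / 58.69 = 0.1941 mol; n(e⁻) = 2 × 0.1941 = 0.3882 mol
Q = 0.3882 × 96485 = 37460 C
t = 37460 / 0.252 = 1.487×10^5 s = 2480 min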